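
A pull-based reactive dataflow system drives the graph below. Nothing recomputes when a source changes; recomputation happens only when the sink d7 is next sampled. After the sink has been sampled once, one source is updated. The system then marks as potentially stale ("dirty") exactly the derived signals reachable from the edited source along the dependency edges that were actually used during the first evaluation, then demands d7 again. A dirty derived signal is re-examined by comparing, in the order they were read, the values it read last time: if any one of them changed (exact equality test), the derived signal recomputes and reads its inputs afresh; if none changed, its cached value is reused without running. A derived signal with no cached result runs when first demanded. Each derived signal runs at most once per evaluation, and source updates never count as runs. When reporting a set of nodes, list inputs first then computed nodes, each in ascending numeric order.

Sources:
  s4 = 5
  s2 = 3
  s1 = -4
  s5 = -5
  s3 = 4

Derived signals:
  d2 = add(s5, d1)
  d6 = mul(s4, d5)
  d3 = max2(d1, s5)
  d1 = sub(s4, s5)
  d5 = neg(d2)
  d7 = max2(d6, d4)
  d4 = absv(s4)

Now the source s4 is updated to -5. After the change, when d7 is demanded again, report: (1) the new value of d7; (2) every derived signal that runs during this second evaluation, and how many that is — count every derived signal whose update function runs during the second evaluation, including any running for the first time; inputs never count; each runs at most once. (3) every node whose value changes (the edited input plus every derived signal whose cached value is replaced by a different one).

First evaluation (everything demanded from the output):
  d1 = sub(5, -5) = 10
  d2 = add(-5, 10) = 5
  d4 = absv(5) = 5
  d5 = neg(5) = -5
  d6 = mul(5, -5) = -25
  d7 = max2(-25, 5) = 5

Propagation after the edit:
  d1: runs — s4 5->-5; result 0.
  d2: runs — d1 10->0; result -5.
  d4: runs — s4 5->-5; result 5 (same value as before).
  d5: runs — d2 5->-5; result 5.
  d6: runs — s4 5->-5; d5 -5->5; result -25 (same value as before).
  d7: checked — values it read are unchanged (d6 unchanged, d4 unchanged); reused cached 5 without running.

Key observation: the cutoff stops propagation at d7 — its inputs' values are unchanged, so it reuses its cache.

New value of d7: 5.
Derived signals that run: d1, d2, d4, d5, d6 — 5 in total.
Values that change: s4, d1, d2, d5.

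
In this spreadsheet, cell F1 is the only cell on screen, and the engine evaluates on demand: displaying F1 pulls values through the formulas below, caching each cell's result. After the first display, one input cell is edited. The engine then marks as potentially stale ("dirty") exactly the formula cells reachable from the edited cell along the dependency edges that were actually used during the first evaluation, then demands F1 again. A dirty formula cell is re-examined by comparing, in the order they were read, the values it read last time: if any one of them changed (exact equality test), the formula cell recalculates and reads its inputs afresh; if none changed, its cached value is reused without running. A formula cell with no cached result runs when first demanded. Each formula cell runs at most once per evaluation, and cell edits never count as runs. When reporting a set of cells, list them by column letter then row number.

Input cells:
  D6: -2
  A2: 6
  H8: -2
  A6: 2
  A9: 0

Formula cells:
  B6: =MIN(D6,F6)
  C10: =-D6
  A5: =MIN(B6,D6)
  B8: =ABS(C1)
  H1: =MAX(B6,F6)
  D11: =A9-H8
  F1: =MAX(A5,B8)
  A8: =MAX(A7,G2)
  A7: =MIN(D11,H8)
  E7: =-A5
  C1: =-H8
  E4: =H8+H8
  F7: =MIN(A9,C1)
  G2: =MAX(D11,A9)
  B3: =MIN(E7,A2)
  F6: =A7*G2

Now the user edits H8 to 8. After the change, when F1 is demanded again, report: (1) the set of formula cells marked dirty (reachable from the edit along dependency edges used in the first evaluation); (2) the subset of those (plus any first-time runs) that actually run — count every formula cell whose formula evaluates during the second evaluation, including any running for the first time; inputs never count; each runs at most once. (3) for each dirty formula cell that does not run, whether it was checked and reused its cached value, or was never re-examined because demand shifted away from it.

Dirty set: A5, A7, B6, B8, C1, D11, F1, F6, G2.
Run set: A5, A7, B6, B8, C1, D11, F1, F6, G2 (9 run).
All dirty formula cells ended up running.

Initial pass — values computed on the first demand:
  C1 = -(-2) = 2
  B8 = ABS(2) = 2
  D11 = 0 - -2 = 2
  A7 = MIN(2, -2) = -2
  G2 = MAX(2, 0) = 2
  F6 = -2 * 2 = -4
  B6 = MIN(-2, -4) = -4
  A5 = MIN(-4, -2) = -4
  F1 = MAX(-4, 2) = 2

Second demand — change propagation:
  C1: re-runs because H8 -2->8; new result -8.
  B8: re-runs because C1 2->-8; new result 8.
  D11: re-runs because H8 -2->8; new result -8.
  A7: re-runs because D11 2->-8; H8 -2->8; new result -8.
  G2: re-runs because D11 2->-8; new result 0.
  F6: re-runs because A7 -2->-8; G2 2->0; new result 0.
  B6: re-runs because F6 -4->0; new result -2.
  A5: re-runs because B6 -4->-2; new result -2.
  F1: re-runs because A5 -4->-2; B8 2->8; new result 8.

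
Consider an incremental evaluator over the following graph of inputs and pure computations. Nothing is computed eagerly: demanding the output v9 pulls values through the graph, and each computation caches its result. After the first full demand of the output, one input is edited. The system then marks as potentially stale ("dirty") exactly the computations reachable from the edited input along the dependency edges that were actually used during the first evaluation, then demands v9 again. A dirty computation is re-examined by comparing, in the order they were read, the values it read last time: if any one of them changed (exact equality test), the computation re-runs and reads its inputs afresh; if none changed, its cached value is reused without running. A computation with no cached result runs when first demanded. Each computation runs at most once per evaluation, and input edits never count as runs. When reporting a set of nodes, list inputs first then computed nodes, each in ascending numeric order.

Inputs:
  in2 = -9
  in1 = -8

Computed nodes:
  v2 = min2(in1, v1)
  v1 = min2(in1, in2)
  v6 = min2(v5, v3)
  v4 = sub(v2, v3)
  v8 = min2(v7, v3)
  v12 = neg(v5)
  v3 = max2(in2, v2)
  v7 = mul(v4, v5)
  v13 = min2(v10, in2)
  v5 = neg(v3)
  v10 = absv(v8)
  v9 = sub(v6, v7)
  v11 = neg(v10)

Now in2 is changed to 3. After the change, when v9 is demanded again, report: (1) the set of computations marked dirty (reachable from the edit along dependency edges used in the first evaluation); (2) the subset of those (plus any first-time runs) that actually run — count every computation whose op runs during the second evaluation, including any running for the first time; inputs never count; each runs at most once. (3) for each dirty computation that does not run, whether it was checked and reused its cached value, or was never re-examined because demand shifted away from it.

Initial pass — values computed on the first demand:
  v1 = min2(-8, -9) = -9
  v2 = min2(-8, -9) = -9
  v3 = max2(-9, -9) = -9
  v4 = sub(-9, -9) = 0
  v5 = neg(-9) = 9
  v6 = min2(9, -9) = -9
  v7 = mul(0, 9) = 0
  v9 = sub(-9, 0) = -9

Second demand — change propagation:
  v1: re-runs because in2 -9->3; new result -8.
  v2: re-runs because v1 -9->-8; new result -8.
  v3: re-runs because in2 -9->3; v2 -9->-8; new result 3.
  v4: re-runs because v2 -9->-8; v3 -9->3; new result -11.
  v5: re-runs because v3 -9->3; new result -3.
  v6: re-runs because v5 9->-3; v3 -9->3; new result -3.
  v7: re-runs because v4 0->-11; v5 9->-3; new result 33.
  v9: re-runs because v6 -9->-3; v7 0->33; new result -36.

Dirty set: v1, v2, v3, v4, v5, v6, v7, v9.
Run set: v1, v2, v3, v4, v5, v6, v7, v9 (8 run).
All dirty computations ended up running.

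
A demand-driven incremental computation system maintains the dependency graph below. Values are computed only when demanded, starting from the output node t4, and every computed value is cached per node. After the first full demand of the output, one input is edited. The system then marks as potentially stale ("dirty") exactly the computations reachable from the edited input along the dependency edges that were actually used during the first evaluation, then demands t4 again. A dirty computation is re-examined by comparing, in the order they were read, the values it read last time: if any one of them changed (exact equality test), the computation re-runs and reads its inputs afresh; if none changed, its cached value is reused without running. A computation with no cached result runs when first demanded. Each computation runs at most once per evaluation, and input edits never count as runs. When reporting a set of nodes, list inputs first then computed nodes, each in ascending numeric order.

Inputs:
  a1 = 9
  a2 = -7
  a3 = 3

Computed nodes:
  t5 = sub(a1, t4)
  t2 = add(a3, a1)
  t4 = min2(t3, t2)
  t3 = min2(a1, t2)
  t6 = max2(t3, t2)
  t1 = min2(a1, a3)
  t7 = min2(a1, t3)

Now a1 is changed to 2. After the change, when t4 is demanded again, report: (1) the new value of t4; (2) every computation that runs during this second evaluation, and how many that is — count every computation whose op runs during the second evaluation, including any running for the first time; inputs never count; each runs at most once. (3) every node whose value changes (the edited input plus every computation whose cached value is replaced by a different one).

New value of t4: 2.
Computations that run: t2, t3, t4 — 3 in total.
Values that change: a1, t2, t3, t4.

First evaluation (everything demanded from the output):
  t2 = add(3, 9) = 12
  t3 = min2(9, 12) = 9
  t4 = min2(9, 12) = 9

Propagation after the edit:
  t2: runs — a1 9->2; result 5.
  t3: runs — a1 9->2; t2 12->5; result 2.
  t4: runs — t3 9->2; t2 12->5; result 2.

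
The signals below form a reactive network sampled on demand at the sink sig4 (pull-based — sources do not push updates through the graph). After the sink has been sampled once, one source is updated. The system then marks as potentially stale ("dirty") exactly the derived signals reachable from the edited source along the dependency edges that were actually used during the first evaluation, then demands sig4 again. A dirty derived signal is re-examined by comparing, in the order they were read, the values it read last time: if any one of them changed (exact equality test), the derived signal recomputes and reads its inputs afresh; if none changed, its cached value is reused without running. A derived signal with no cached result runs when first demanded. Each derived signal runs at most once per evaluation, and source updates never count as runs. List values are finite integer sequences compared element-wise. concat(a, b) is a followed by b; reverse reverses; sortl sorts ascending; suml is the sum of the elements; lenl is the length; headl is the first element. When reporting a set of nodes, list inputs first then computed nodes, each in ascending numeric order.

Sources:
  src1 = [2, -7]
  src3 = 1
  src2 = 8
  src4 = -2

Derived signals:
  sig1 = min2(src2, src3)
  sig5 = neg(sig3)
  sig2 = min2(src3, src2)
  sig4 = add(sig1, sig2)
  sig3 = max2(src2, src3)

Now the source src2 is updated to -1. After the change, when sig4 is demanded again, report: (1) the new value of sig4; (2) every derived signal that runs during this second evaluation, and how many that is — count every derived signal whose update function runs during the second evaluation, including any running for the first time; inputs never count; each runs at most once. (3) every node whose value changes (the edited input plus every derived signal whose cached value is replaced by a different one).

Initial pass — values computed on the first demand:
  sig1 = min2(8, 1) = 1
  sig2 = min2(1, 8) = 1
  sig4 = add(1, 1) = 2

Second demand — change propagation:
  sig1: re-runs because src2 8->-1; new result -1.
  sig2: re-runs because src2 8->-1; new result -1.
  sig4: re-runs because sig1 1->-1; sig2 1->-1; new result -2.

sig4 now evaluates to -2.
Run set: sig1, sig2, sig4 (3 run).
Changed values: src2, sig1, sig2, sig4.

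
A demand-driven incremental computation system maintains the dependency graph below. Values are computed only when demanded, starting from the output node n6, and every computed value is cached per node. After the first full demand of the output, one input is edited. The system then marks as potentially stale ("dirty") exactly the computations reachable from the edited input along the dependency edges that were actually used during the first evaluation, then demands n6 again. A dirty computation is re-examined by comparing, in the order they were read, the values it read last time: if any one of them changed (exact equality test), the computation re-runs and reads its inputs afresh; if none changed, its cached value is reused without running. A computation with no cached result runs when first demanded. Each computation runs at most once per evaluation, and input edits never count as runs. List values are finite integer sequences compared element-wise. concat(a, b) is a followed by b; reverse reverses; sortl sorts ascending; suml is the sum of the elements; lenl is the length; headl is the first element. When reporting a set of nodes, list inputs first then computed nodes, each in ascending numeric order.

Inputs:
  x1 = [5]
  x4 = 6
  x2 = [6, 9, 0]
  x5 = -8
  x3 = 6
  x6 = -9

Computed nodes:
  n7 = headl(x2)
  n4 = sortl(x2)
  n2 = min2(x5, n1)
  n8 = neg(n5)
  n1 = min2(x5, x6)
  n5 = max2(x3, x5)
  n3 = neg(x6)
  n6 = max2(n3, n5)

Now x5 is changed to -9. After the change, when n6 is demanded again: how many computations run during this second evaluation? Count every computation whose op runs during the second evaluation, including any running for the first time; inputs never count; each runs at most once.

First evaluation (everything demanded from the output):
  n3 = neg(-9) = 9
  n5 = max2(6, -8) = 6
  n6 = max2(9, 6) = 9

Propagation after the edit:
  n5: runs — x5 -8->-9; result 6 (same value as before).
  n6: checked — values it read are unchanged (n3 unchanged, n5 unchanged); reused cached 9 without running.

Key observation: the change is absorbed at n5 — it re-runs but produces the same value, and the output's value is unchanged.

Computations that run: n5 — 1 in total.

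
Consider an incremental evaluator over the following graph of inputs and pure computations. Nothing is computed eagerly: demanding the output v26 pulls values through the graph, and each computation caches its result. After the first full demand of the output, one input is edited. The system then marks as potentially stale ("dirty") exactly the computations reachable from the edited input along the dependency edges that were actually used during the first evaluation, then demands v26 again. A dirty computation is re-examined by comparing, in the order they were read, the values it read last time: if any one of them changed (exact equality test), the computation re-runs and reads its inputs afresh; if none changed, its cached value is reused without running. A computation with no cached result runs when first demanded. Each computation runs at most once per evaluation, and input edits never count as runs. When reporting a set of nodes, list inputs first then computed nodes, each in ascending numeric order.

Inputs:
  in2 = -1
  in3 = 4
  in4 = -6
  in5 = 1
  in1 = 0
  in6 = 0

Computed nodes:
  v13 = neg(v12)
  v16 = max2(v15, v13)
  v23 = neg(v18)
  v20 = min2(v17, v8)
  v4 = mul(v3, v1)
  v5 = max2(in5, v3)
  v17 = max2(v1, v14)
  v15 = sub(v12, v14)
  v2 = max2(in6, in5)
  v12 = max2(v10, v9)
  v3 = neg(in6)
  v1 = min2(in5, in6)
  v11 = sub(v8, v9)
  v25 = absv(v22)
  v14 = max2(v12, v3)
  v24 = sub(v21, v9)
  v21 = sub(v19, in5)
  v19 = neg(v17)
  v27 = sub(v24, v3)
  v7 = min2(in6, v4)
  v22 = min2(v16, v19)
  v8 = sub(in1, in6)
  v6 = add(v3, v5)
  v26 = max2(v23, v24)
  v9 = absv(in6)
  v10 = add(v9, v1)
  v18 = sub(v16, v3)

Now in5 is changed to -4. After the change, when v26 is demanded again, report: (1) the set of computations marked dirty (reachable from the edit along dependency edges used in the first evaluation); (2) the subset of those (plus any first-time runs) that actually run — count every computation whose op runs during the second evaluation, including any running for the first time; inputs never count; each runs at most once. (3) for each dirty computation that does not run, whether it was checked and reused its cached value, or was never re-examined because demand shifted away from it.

Initial pass — values computed on the first demand:
  v1 = min2(1, 0) = 0
  v3 = neg(0) = 0
  v9 = absv(0) = 0
  v10 = add(0, 0) = 0
  v12 = max2(0, 0) = 0
  v13 = neg(0) = 0
  v14 = max2(0, 0) = 0
  v15 = sub(0, 0) = 0
  v16 = max2(0, 0) = 0
  v17 = max2(0, 0) = 0
  v18 = sub(0, 0) = 0
  v19 = neg(0) = 0
  v21 = sub(0, 1) = -1
  v23 = neg(0) = 0
  v24 = sub(-1, 0) = -1
  v26 = max2(0, -1) = 0

Second demand — change propagation:
  v1: re-runs because in5 1->-4; new result -4.
  v10: re-runs because v1 0->-4; new result -4.
  v12: re-runs because v10 0->-4; new result 0 (unchanged).
  v13: re-examined; everything it read last time is the same (v12 unchanged) — cache 0 kept, no run.
  v14: re-examined; everything it read last time is the same (v12 unchanged, v3 unchanged) — cache 0 kept, no run.
  v15: re-examined; everything it read last time is the same (v12 unchanged, v14 unchanged) — cache 0 kept, no run.
  v16: re-examined; everything it read last time is the same (v15 unchanged, v13 unchanged) — cache 0 kept, no run.
  v17: re-runs because v1 0->-4; new result 0 (unchanged).
  v18: re-examined; everything it read last time is the same (v16 unchanged, v3 unchanged) — cache 0 kept, no run.
  v19: re-examined; everything it read last time is the same (v17 unchanged) — cache 0 kept, no run.
  v21: re-runs because in5 1->-4; new result 4.
  v23: re-examined; everything it read last time is the same (v18 unchanged) — cache 0 kept, no run.
  v24: re-runs because v21 -1->4; new result 4.
  v26: re-runs because v24 -1->4; new result 4.

The important point: at v13 every value read last time is unchanged, so the dirty flag clears without a run.

Dirty set: v1, v10, v12, v13, v14, v15, v16, v17, v18, v19, v21, v23, v24, v26.
Run set: v1, v10, v12, v17, v21, v24, v26 (7 run).
Re-examined without running (cache reused): v13, v14, v15, v16, v18, v19, v23.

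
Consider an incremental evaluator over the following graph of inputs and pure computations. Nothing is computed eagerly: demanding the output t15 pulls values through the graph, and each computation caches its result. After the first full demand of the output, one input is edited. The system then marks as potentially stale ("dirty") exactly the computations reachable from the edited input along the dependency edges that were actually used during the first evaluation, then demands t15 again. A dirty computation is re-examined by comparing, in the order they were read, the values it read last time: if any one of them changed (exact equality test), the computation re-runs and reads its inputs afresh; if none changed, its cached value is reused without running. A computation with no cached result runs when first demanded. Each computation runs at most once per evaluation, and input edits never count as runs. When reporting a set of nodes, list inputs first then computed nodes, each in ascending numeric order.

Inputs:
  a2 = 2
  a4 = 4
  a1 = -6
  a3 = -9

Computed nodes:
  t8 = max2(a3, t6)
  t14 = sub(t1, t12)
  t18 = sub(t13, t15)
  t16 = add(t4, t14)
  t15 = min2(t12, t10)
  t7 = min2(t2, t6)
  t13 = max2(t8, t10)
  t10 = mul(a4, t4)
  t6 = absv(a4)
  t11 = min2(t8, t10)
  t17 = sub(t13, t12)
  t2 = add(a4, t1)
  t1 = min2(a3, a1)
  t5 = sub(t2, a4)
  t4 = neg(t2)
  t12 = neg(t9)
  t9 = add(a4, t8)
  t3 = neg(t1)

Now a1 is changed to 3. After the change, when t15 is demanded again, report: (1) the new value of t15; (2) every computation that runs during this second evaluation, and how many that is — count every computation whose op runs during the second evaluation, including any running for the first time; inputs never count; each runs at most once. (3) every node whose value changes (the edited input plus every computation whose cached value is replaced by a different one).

t15 now evaluates to -8.
Run set: t1 (1 run).
Changed values: a1.
The important point: t1 recomputes to an identical value, and the output ends up unchanged.

Initial pass — values computed on the first demand:
  t1 = min2(-9, -6) = -9
  t2 = add(4, -9) = -5
  t4 = neg(-5) = 5
  t6 = absv(4) = 4
  t8 = max2(-9, 4) = 4
  t9 = add(4, 4) = 8
  t10 = mul(4, 5) = 20
  t12 = neg(8) = -8
  t15 = min2(-8, 20) = -8

Second demand — change propagation:
  t1: re-runs because a1 -6->3; new result -9 (unchanged).
  t2: re-examined; everything it read last time is the same (a4 unchanged, t1 unchanged) — cache -5 kept, no run.
  t4: re-examined; everything it read last time is the same (t2 unchanged) — cache 5 kept, no run.
  t10: re-examined; everything it read last time is the same (a4 unchanged, t4 unchanged) — cache 20 kept, no run.
  t15: re-examined; everything it read last time is the same (t12 unchanged, t10 unchanged) — cache -8 kept, no run.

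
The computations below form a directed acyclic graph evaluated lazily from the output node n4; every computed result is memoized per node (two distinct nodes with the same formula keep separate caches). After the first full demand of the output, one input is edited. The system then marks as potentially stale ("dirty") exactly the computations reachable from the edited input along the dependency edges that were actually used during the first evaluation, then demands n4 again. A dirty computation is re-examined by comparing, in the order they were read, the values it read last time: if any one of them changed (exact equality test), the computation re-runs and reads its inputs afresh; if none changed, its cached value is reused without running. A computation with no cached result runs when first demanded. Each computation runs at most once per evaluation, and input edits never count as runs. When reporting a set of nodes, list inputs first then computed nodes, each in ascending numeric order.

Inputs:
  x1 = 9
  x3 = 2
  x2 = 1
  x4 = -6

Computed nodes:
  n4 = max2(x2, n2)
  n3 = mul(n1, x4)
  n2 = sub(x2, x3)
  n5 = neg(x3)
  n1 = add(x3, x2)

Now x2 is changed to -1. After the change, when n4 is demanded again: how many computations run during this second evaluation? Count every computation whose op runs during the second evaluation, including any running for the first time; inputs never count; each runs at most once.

2 computations run: n2, n4.

First demand of the output computes:
  n2 = sub(1, 2) = -1
  n4 = max2(1, -1) = 1

After the edit, cleaning proceeds:
  n2: a read changed (x2 1->-1) — executes, giving -3.
  n4: a read changed (x2 1->-1; n2 -1->-3) — executes, giving -1.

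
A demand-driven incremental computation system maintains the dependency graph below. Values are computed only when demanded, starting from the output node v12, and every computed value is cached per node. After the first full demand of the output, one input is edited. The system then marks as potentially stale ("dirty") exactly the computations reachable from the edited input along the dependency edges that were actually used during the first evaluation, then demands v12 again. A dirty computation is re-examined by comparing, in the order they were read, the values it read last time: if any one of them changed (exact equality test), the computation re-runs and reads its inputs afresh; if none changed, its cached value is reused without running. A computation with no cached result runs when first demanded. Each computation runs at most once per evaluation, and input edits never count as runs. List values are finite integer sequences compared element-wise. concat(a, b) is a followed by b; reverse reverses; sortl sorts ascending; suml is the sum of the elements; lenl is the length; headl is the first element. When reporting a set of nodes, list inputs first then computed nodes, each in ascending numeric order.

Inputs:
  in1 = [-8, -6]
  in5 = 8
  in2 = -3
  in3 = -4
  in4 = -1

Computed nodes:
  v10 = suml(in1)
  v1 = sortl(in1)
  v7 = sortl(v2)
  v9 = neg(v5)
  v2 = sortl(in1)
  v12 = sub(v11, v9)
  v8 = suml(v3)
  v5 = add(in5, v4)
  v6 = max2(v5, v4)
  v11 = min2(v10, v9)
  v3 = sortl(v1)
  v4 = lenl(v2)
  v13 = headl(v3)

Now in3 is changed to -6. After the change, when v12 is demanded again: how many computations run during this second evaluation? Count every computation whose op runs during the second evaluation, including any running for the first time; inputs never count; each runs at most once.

Computations that run: none — 0 in total.
Key observation: in3 is never demanded by the output, so the edit triggers no recomputation at all.

First evaluation (everything demanded from the output):
  v2 = sortl([-8, -6]) = [-8, -6]
  v4 = lenl([-8, -6]) = 2
  v5 = add(8, 2) = 10
  v9 = neg(10) = -10
  v10 = suml([-8, -6]) = -14
  v11 = min2(-14, -10) = -14
  v12 = sub(-14, -10) = -4

Propagation after the edit:
  in3 feeds no computation that the output demands — nothing is marked dirty and nothing runs.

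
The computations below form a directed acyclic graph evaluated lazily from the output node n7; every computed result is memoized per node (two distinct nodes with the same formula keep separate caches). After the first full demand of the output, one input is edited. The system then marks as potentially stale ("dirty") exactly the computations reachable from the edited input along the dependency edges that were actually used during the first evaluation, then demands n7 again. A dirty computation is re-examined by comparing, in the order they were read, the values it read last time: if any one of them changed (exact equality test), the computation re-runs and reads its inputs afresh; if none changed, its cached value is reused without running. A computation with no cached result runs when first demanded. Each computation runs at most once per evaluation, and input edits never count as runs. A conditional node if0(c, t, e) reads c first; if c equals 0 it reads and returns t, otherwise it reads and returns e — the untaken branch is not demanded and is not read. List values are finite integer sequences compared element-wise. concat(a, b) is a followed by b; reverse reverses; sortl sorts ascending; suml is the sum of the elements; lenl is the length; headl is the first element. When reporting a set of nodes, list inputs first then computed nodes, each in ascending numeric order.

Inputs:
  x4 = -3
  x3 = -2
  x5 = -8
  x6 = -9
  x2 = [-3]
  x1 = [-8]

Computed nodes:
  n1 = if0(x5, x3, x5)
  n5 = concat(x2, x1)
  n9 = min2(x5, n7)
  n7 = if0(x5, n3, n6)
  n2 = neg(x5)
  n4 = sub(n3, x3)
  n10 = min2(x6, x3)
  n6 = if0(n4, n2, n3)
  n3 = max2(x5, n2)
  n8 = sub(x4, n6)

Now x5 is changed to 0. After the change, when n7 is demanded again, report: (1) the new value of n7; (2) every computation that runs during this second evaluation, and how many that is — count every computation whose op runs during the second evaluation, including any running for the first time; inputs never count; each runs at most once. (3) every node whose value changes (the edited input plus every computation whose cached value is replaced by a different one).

First demand of the output computes:
  n2 = neg(-8) = 8
  n3 = max2(-8, 8) = 8
  n4 = sub(8, -2) = 10
  n6 = if0(n4=10 -> else branch n3) = 8
  n7 = if0(x5=-8 -> else branch n6) = 8

After the edit, cleaning proceeds:
  n2: a read changed (x5 -8->0) — executes, giving 0.
  n3: a read changed (x5 -8->0; n2 8->0) — executes, giving 0.
  n4: stays stale; no demand reaches it after the flip.
  n6: stays stale; no demand reaches it after the flip.
  n7: a read changed (x5 -8->0) — executes, giving 0.

Note the branch switch — demand abandons n4, n6, which are never re-examined.

Demanding n7 again yields 0.
3 computations run: n2, n3, n7.
The nodes whose values change: x5, n2, n3, n7.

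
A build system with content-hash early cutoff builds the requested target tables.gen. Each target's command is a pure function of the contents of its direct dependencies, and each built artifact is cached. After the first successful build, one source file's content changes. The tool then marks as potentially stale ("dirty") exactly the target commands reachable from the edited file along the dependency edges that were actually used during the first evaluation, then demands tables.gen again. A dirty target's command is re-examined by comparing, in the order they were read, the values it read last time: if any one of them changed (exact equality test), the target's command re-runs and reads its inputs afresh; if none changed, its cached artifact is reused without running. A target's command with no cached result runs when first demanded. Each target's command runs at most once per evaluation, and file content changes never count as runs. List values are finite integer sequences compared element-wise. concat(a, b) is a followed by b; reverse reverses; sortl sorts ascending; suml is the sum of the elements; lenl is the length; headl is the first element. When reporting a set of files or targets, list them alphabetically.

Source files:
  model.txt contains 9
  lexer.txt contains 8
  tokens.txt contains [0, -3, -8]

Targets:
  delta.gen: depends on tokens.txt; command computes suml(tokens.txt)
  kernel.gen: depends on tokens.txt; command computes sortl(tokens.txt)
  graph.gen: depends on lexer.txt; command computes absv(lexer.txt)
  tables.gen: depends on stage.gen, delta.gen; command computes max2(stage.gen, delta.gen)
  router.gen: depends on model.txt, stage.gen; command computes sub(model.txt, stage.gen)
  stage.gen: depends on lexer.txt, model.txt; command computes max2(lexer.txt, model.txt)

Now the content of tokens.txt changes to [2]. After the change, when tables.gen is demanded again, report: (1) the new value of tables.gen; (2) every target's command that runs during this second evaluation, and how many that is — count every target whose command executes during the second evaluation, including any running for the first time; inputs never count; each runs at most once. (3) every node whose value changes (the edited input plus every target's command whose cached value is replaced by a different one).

First evaluation (everything demanded from the output):
  delta.gen = suml([0, -3, -8]) = -11
  stage.gen = max2(8, 9) = 9
  tables.gen = max2(9, -11) = 9

Propagation after the edit:
  delta.gen: runs — tokens.txt [0, -3, -8]->[2]; result 2.
  tables.gen: runs — delta.gen -11->2; result 9 (same value as before).

New value of tables.gen: 9.
Target commands that run: delta.gen, tables.gen — 2 in total.
Values that change: delta.gen, tokens.txt.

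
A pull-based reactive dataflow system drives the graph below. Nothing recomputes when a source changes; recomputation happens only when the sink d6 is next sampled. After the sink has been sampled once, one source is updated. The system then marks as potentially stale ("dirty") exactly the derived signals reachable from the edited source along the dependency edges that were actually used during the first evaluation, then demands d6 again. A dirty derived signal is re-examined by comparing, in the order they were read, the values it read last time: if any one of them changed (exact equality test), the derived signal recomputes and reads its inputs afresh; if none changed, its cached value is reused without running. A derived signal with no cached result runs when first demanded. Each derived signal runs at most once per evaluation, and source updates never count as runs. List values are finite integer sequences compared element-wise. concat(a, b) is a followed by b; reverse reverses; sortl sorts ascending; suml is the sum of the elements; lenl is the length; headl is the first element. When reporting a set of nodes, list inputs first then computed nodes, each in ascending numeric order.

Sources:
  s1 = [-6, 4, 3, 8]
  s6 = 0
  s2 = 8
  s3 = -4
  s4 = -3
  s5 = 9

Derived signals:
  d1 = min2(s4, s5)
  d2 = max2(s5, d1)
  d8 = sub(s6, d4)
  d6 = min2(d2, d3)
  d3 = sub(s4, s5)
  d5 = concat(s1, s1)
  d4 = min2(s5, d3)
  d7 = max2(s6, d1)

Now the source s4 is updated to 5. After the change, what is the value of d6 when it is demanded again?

New value of d6: -4.

First evaluation (everything demanded from the output):
  d1 = min2(-3, 9) = -3
  d2 = max2(9, -3) = 9
  d3 = sub(-3, 9) = -12
  d6 = min2(9, -12) = -12

Propagation after the edit:
  d1: runs — s4 -3->5; result 5.
  d2: runs — d1 -3->5; result 9 (same value as before).
  d3: runs — s4 -3->5; result -4.
  d6: runs — d3 -12->-4; result -4.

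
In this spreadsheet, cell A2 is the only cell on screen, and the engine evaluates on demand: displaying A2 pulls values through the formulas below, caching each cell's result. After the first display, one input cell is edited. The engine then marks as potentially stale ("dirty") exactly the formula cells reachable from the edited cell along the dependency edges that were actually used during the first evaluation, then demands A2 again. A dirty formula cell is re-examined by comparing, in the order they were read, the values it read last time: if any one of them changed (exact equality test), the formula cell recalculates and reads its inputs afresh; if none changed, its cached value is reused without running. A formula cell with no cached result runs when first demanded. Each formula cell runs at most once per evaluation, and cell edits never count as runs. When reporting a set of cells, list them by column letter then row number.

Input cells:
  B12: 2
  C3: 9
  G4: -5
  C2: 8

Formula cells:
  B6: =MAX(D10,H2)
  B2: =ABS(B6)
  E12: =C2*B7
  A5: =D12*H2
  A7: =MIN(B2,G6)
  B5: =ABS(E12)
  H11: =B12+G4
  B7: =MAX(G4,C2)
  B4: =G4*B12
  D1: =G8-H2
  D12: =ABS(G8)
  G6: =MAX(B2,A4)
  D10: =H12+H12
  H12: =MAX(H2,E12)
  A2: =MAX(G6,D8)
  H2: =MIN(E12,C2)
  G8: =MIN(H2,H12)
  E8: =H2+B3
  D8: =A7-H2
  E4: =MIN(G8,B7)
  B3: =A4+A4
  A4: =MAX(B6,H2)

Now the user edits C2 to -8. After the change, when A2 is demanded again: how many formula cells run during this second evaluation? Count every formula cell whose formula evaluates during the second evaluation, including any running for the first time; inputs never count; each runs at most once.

Initial pass — values computed on the first demand:
  B7 = MAX(-5, 8) = 8
  E12 = 8 * 8 = 64
  H2 = MIN(64, 8) = 8
  H12 = MAX(8, 64) = 64
  D10 = 64 + 64 = 128
  B6 = MAX(128, 8) = 128
  A4 = MAX(128, 8) = 128
  B2 = ABS(128) = 128
  G6 = MAX(128, 128) = 128
  A7 = MIN(128, 128) = 128
  D8 = 128 - 8 = 120
  A2 = MAX(128, 120) = 128

Second demand — change propagation:
  B7: re-runs because C2 8->-8; new result -5.
  E12: re-runs because C2 8->-8; B7 8->-5; new result 40.
  H2: re-runs because E12 64->40; C2 8->-8; new result -8.
  H12: re-runs because H2 8->-8; E12 64->40; new result 40.
  D10: re-runs because H12 64->40; H12 64->40; new result 80.
  B6: re-runs because D10 128->80; H2 8->-8; new result 80.
  A4: re-runs because B6 128->80; H2 8->-8; new result 80.
  B2: re-runs because B6 128->80; new result 80.
  G6: re-runs because B2 128->80; A4 128->80; new result 80.
  A7: re-runs because B2 128->80; G6 128->80; new result 80.
  D8: re-runs because A7 128->80; H2 8->-8; new result 88.
  A2: re-runs because G6 128->80; D8 120->88; new result 88.

Run set: A2, A4, A7, B2, B6, B7, D8, D10, E12, G6, H2, H12 (12 run).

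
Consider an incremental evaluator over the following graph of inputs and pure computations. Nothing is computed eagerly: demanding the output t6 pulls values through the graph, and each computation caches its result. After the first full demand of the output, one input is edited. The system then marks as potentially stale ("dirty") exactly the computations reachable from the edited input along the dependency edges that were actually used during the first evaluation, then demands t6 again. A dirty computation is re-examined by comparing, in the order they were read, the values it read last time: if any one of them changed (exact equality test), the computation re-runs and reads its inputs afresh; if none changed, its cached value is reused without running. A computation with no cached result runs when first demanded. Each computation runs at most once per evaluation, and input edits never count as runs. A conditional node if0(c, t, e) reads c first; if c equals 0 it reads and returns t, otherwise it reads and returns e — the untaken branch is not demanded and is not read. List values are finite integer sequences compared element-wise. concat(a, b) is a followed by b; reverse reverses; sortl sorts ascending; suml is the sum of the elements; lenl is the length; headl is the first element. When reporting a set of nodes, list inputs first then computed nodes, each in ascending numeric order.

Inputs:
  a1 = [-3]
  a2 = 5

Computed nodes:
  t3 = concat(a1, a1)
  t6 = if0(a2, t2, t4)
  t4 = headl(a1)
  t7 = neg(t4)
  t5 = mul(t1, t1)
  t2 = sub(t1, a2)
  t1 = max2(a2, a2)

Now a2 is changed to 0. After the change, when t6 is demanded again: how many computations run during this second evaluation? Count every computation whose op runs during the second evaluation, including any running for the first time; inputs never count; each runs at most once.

Initial pass — values computed on the first demand:
  t4 = headl([-3]) = -3
  t6 = if0(a2=5 -> else branch t4) = -3

Second demand — change propagation:
  t1: newly demanded (no cache) — executes and yields 0.
  t2: newly demanded (no cache) — executes and yields 0.
  t6: re-runs because a2 5->0; new result 0.

The important point: the flipped condition pulls in fresh nodes; t1, t2 run for the first time.

Run set: t1, t2, t6 (3 run).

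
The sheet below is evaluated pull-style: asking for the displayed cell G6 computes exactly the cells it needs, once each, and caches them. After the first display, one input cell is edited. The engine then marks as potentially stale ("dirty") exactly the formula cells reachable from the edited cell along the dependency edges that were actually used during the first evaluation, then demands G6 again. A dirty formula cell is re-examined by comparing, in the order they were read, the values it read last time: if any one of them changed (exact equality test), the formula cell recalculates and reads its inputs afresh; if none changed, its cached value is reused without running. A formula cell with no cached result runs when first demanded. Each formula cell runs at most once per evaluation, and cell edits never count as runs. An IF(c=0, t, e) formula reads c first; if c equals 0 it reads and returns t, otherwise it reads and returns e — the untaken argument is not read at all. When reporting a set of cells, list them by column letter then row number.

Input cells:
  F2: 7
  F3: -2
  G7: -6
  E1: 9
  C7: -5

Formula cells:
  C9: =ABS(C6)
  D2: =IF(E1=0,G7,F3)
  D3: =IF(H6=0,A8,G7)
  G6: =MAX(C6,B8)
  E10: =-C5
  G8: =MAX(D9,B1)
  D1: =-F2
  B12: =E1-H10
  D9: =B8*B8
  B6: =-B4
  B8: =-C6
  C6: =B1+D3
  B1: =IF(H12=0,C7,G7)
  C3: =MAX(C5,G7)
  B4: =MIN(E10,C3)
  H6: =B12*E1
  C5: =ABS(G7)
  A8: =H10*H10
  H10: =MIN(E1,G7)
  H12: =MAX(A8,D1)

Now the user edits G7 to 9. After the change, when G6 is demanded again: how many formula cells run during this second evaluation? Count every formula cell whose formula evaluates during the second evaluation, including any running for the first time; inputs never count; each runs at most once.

First demand of the output computes:
  D1 = -(7) = -7
  H10 = MIN(9, -6) = -6
  A8 = -6 * -6 = 36
  B12 = 9 - -6 = 15
  H6 = 15 * 9 = 135
  D3 = IF(H6=0: H6=135 -> else branch G7) = -6
  H12 = MAX(36, -7) = 36
  B1 = IF(H12=0: H12=36 -> else branch G7) = -6
  C6 = -6 + -6 = -12
  B8 = -(-12) = 12
  G6 = MAX(-12, 12) = 12

After the edit, cleaning proceeds:
  H10: a read changed (G7 -6->9) — executes, giving 9.
  A8: a read changed (H10 -6->9; H10 -6->9) — executes, giving 81.
  B12: a read changed (H10 -6->9) — executes, giving 0.
  H6: a read changed (B12 15->0) — executes, giving 0.
  D3: a read changed (H6 135->0; G7 -6->9) — executes, giving 81.
  H12: a read changed (A8 36->81) — executes, giving 81.
  B1: a read changed (H12 36->81; G7 -6->9) — executes, giving 9.
  C6: a read changed (B1 -6->9; D3 -6->81) — executes, giving 90.
  B8: a read changed (C6 -12->90) — executes, giving -90.
  G6: a read changed (C6 -12->90; B8 12->-90) — executes, giving 90.

10 formula cells run: A8, B1, B8, B12, C6, D3, G6, H6, H10, H12.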